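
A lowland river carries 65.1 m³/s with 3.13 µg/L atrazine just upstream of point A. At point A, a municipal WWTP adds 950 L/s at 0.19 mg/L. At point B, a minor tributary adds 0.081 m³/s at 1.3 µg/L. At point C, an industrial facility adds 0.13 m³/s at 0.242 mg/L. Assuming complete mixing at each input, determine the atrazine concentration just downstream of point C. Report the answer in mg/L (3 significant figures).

0.00628 mg/L

3.13 µg/L = 0.00313 mg/L.
950 L/s = 0.95 m³/s.
After input A: C = (65.1·0.00313 + 0.95·0.19) / 66.05 = 0.005818 mg/L.
1.3 µg/L = 0.0013 mg/L.
After input B: C = (66.05·0.005818 + 0.081·0.0013) / 66.13 = 0.005812 mg/L.
After input C: C = (66.13·0.005812 + 0.13·0.242) / 66.26 = 0.006276 mg/L.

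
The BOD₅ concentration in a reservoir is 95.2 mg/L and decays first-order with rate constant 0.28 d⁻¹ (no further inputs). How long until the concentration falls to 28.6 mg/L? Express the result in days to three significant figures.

t = ln(C₀/C)/k = ln(95.2/28.6)/0.28 = 1.203/0.28 = 4.295 d.

4.29 d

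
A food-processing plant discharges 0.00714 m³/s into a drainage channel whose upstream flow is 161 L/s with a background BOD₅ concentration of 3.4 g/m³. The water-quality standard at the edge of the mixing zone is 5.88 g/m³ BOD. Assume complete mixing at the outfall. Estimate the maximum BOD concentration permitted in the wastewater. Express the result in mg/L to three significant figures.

161 L/s = 0.161 m³/s.
Mass balance: 5.88·0.1681 = 0.00714·Cₑ + 0.161·3.4.
Cₑ = (0.9887 − 0.5474) / 0.00714 = 61.8 mg/L.

61.8 mg/L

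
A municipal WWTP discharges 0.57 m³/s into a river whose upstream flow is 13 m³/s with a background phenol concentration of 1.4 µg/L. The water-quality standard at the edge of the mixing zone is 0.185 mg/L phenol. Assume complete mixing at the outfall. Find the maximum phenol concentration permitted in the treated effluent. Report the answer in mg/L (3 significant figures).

4.37 mg/L

1.4 µg/L = 0.0014 mg/L.
Mass balance: 0.185·13.57 = 0.57·Cₑ + 13·0.0014.
Cₑ = (2.51 − 0.0182) / 0.57 = 4.372 mg/L.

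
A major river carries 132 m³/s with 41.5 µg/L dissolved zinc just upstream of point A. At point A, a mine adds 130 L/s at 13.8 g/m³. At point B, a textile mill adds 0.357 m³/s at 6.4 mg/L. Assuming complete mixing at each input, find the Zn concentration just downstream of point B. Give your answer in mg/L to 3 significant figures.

41.5 µg/L = 0.0415 mg/L.
130 L/s = 0.13 m³/s.
After input A: C = (132·0.0415 + 0.13·13.8) / 132.1 = 0.05504 mg/L.
After input B: C = (132.1·0.05504 + 0.357·6.4) / 132.5 = 0.07213 mg/L.

0.0721 mg/L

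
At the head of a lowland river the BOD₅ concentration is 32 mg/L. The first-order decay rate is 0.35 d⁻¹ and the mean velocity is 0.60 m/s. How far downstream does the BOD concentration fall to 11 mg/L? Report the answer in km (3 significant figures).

158 km

From C = C₀·e^(−kt), t = ln(C₀/C)/k = ln(32/11)/0.35 = 1.068/0.35 = 3.051 d.
Distance = v·t = 0.60 m/s × 2.636e+05 s = 1.582e+05 m = 158.2 km.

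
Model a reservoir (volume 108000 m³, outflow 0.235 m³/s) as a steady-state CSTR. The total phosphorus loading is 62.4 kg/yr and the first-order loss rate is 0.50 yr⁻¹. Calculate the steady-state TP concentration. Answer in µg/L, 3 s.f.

Outflow Q = 0.235 m³/s × 3.156e+07 s/yr = 7.416e+06 m³/yr.
Steady-state CSTR mass balance: W = Q·C + k·V·C, so C = W/(Q + kV).
Q + kV = 7.416e+06 + 0.50·108000 = 7.47e+06 m³/yr.
C = 62.4/7.47e+06 = 8.353e-06 kg/m³ = 0.008353 mg/L = 8.353 µg/L.

8.35 µg/L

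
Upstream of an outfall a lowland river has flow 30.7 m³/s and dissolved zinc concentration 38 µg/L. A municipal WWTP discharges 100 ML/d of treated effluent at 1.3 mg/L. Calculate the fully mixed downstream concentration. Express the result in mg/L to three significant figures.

100 ML/d = 1.157 m³/s.
38 µg/L = 0.038 mg/L.
Flow-weighted mixing gives C = (1.157·1.3 + 30.7·0.038) / (1.157 + 30.7) = 2.671/31.86 = 0.08385 mg/L.

0.0838 mg/L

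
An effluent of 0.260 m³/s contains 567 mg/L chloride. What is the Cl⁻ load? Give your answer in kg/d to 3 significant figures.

12700 kg/d

Mass flux = Q·C = 0.26 m³/s × 567 g/m³ = 147.4 g/s.
= 147.4 g/s × 86.4 = 1.274e+04 kg/d.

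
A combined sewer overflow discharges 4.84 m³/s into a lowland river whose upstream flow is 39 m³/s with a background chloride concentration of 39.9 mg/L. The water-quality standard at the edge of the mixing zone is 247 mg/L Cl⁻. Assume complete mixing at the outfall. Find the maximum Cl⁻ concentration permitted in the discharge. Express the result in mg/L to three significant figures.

Mass balance: 247·43.84 = 4.84·Cₑ + 39·39.9.
Cₑ = (1.083e+04 − 1556) / 4.84 = 1916 mg/L.

1920 mg/L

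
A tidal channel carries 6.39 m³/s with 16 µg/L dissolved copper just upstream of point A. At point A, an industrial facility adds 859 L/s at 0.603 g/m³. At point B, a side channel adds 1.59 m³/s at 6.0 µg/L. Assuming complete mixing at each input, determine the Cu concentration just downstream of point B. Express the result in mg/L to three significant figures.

0.0712 mg/L

16 µg/L = 0.016 mg/L.
859 L/s = 0.859 m³/s.
After input A: C = (6.39·0.016 + 0.859·0.603) / 7.249 = 0.08556 mg/L.
6.0 µg/L = 0.006 mg/L.
After input B: C = (7.249·0.08556 + 1.59·0.006) / 8.839 = 0.07125 mg/L.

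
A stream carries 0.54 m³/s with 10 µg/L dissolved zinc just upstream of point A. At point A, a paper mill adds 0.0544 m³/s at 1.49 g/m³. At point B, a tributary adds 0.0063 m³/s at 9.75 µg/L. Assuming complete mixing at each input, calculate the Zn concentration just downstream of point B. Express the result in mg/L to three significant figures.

0.144 mg/L

10 µg/L = 0.01 mg/L.
After input A: C = (0.54·0.01 + 0.0544·1.49) / 0.5944 = 0.1455 mg/L.
9.75 µg/L = 0.00975 mg/L.
After input B: C = (0.5944·0.1455 + 0.0063·0.00975) / 0.6007 = 0.144 mg/L.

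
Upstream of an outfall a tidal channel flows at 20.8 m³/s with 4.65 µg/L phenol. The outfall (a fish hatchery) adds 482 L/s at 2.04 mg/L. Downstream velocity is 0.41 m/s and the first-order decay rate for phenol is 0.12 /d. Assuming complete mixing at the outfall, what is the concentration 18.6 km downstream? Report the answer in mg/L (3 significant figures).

0.0476 mg/L

482 L/s = 0.482 m³/s.
4.65 µg/L = 0.00465 mg/L.
After complete mixing, C₀ = (0.482·2.04 + 20.8·0.00465) / 21.28 = 0.05075 mg/L.
Travel time t = 1.86e+04 m / 0.41 m/s = 4.537e+04 s = 0.5251 d.
C = 0.05075·exp(−0.12·0.5251) = 0.05075·0.9389 = 0.04765 mg/L.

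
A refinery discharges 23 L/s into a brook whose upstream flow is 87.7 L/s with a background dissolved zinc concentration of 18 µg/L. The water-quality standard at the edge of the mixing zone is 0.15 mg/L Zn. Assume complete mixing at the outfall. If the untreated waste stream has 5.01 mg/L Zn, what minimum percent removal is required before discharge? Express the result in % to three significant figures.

23 L/s = 0.023 m³/s.
87.7 L/s = 0.0877 m³/s.
18 µg/L = 0.018 mg/L.
Mass balance: 0.15·0.1107 = 0.023·Cₑ + 0.0877·0.018.
Cₑ = (0.0166 − 0.001579) / 0.023 = 0.6533 mg/L.
Required removal = 1 − 0.6533/5.01 = 86.96 %.

87.0 %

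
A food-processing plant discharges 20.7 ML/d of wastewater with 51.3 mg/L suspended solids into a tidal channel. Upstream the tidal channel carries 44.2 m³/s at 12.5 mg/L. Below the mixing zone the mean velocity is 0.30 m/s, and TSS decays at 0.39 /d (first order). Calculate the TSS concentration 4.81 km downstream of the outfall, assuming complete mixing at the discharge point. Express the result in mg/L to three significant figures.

20.7 ML/d = 0.2396 m³/s.
After complete mixing, C₀ = (0.2396·51.3 + 44.2·12.5) / 44.44 = 12.71 mg/L.
Travel time t = 4810 m / 0.30 m/s = 1.603e+04 s = 0.1856 d.
C = 12.71·exp(−0.39·0.1856) = 12.71·0.9302 = 11.82 mg/L.

11.8 mg/L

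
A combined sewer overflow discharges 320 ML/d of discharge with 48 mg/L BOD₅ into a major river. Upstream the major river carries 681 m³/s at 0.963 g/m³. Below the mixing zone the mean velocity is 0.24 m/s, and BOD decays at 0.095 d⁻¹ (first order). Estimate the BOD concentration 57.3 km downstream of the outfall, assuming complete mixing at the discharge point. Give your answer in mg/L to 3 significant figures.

320 ML/d = 3.704 m³/s.
After complete mixing, C₀ = (3.704·48 + 681·0.963) / 684.7 = 1.217 mg/L.
Travel time t = 5.73e+04 m / 0.24 m/s = 2.388e+05 s = 2.763 d.
C = 1.217·exp(−0.095·2.763) = 1.217·0.7691 = 0.9363 mg/L.

0.936 mg/L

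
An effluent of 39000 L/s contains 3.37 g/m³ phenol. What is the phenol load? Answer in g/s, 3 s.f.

131 g/s

39000 L/s = 39 m³/s.
Mass flux = Q·C = 39 m³/s × 3.37 g/m³ = 131.4 g/s.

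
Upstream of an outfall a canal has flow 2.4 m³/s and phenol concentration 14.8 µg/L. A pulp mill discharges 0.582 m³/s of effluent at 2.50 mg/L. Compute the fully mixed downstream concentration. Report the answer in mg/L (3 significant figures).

0.500 mg/L

14.8 µg/L = 0.0148 mg/L.
Conservation of mass across the mixing zone: C = (0.582·2.5 + 2.4·0.0148) / (0.582 + 2.4) = 1.491/2.982 = 0.4998 mg/L.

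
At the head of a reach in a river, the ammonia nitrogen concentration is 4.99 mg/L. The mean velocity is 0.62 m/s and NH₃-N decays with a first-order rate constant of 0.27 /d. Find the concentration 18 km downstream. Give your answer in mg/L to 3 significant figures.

4.56 mg/L

Travel time t = 18 km / 0.62 m/s = 1.8e+04/0.62 = 2.903e+04 s = 0.336 d.
First-order decay: C = 4.99·exp(−0.27·0.336) = 4.99·0.9133 = 4.557 mg/L.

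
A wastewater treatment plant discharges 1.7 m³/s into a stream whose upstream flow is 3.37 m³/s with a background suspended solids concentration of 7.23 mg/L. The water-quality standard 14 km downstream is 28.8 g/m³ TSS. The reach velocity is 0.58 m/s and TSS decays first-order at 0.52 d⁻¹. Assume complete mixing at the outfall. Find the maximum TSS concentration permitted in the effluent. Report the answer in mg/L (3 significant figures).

85.0 mg/L

Travel time to the compliance point: t = 1.4e+04/0.58 = 2.414e+04 s = 0.2794 d; decay factor exp(−0.52·0.2794) = 0.8648.
So the concentration just after mixing may be at most 28.8/0.8648 = 33.3 mg/L.
Mass balance: 33.3·5.07 = 1.7·Cₑ + 3.37·7.23.
Cₑ = (168.8 − 24.37) / 1.7 = 84.99 mg/L.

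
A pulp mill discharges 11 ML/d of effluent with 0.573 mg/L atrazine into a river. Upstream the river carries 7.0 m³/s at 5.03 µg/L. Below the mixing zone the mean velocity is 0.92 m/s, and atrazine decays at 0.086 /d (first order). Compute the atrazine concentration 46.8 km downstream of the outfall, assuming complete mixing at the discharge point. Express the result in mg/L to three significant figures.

0.0144 mg/L

11 ML/d = 0.1273 m³/s.
5.03 µg/L = 0.00503 mg/L.
After complete mixing, C₀ = (0.1273·0.573 + 7·0.00503) / 7.127 = 0.01518 mg/L.
Travel time t = 4.68e+04 m / 0.92 m/s = 5.087e+04 s = 0.5888 d.
C = 0.01518·exp(−0.086·0.5888) = 0.01518·0.9506 = 0.01443 mg/L.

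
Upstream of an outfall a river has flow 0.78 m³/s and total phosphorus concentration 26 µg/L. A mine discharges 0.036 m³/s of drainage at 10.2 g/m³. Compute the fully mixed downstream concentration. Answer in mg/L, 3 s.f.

26 µg/L = 0.026 mg/L.
Conservation of mass across the mixing zone: C = (0.036·10.2 + 0.78·0.026) / (0.036 + 0.78) = 0.3875/0.816 = 0.4749 mg/L.

0.475 mg/L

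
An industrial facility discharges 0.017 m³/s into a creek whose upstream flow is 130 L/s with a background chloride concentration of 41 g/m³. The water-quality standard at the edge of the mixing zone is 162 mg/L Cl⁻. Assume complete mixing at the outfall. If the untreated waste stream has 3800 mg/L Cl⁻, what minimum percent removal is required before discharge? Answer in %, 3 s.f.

130 L/s = 0.13 m³/s.
Mass balance: 162·0.147 = 0.017·Cₑ + 0.13·41.
Cₑ = (23.81 − 5.33) / 0.017 = 1087 mg/L.
Required removal = 1 − 1087/3800 = 71.39 %.

71.4 %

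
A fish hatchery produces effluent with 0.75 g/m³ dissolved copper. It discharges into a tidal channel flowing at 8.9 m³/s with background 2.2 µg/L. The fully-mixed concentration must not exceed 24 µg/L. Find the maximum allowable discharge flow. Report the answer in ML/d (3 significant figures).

23.1 ML/d

2.2 µg/L = 0.0022 mg/L.
24 µg/L = 0.024 mg/L.
Mass balance at complete mixing: C_std·(Q_w + Q_r) = Q_w·C_e + Q_r·C_b.
Rearranging, Q_w = Q_r·(C_std − C_b)/(C_e − C_std) = 8.9·(0.024 − 0.0022) / (0.75 − 0.024) = 0.2672 m³/s.
= 23.09 ML/d.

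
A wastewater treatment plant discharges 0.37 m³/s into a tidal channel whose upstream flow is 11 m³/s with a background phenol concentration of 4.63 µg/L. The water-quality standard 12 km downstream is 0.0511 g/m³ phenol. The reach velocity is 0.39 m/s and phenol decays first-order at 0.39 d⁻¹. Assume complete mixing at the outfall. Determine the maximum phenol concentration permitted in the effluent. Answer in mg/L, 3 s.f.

4.63 µg/L = 0.00463 mg/L.
Travel time to the compliance point: t = 1.2e+04/0.39 = 3.077e+04 s = 0.3561 d; decay factor exp(−0.39·0.3561) = 0.8703.
So the concentration just after mixing may be at most 0.0511/0.8703 = 0.05871 mg/L.
Mass balance: 0.05871·11.37 = 0.37·Cₑ + 11·0.00463.
Cₑ = (0.6676 − 0.05093) / 0.37 = 1.667 mg/L.

1.67 mg/L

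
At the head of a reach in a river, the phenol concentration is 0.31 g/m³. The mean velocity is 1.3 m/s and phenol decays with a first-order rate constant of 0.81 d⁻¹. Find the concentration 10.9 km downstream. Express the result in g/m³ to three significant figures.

0.287 g/m³

Travel time t = 10.9 km / 1.3 m/s = 1.09e+04/1.3 = 8385 s = 0.09704 d.
First-order decay: C = 0.31·exp(−0.81·0.09704) = 0.31·0.9244 = 0.2866 g/m³.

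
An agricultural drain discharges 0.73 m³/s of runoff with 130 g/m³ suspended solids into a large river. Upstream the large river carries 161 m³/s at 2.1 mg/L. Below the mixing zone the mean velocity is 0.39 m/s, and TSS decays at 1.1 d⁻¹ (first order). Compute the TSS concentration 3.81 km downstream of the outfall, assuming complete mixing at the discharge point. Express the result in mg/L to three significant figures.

2.36 mg/L

After complete mixing, C₀ = (0.73·130 + 161·2.1) / 161.7 = 2.677 mg/L.
Travel time t = 3810 m / 0.39 m/s = 9769 s = 0.1131 d.
C = 2.677·exp(−1.1·0.1131) = 2.677·0.883 = 2.364 mg/L.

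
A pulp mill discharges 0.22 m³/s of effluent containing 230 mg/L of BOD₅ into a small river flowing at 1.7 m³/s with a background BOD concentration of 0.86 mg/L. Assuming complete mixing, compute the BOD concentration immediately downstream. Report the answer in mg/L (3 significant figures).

27.1 mg/L

By mass balance at complete mixing, C = (0.22·230 + 1.7·0.86) / (0.22 + 1.7) = 52.06/1.92 = 27.12 mg/L.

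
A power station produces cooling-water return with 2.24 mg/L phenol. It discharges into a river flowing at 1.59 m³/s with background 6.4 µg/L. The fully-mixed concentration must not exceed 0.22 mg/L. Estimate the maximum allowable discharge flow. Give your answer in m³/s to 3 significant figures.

0.168 m³/s

6.4 µg/L = 0.0064 mg/L.
Mass balance at complete mixing: C_std·(Q_w + Q_r) = Q_w·C_e + Q_r·C_b.
Rearranging, Q_w = Q_r·(C_std − C_b)/(C_e − C_std) = 1.59·(0.22 − 0.0064) / (2.24 − 0.22) = 0.1681 m³/s.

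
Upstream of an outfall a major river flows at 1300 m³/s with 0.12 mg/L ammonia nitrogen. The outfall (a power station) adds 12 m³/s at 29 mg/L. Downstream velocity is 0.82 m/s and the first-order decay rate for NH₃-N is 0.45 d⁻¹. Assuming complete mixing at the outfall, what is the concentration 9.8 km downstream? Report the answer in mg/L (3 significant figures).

After complete mixing, C₀ = (12·29 + 1300·0.12) / 1312 = 0.3841 mg/L.
Travel time t = 9800 m / 0.82 m/s = 1.195e+04 s = 0.1383 d.
C = 0.3841·exp(−0.45·0.1383) = 0.3841·0.9397 = 0.361 mg/L.

0.361 mg/L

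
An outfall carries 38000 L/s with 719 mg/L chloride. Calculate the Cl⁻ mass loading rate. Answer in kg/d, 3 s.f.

2.36e+06 kg/d

38000 L/s = 38 m³/s.
Mass flux = Q·C = 38 m³/s × 719 g/m³ = 2.732e+04 g/s.
= 2.732e+04 g/s × 86.4 = 2.361e+06 kg/d.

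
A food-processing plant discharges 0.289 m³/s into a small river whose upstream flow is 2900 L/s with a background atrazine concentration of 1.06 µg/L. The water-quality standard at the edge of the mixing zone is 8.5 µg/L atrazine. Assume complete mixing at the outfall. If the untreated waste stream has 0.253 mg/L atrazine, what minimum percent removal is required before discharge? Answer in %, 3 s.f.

67.1 %

2900 L/s = 2.9 m³/s.
1.06 µg/L = 0.00106 mg/L.
8.5 µg/L = 0.0085 mg/L.
Mass balance: 0.0085·3.189 = 0.289·Cₑ + 2.9·0.00106.
Cₑ = (0.02711 − 0.003074) / 0.289 = 0.08316 mg/L.
Required removal = 1 − 0.08316/0.253 = 67.13 %.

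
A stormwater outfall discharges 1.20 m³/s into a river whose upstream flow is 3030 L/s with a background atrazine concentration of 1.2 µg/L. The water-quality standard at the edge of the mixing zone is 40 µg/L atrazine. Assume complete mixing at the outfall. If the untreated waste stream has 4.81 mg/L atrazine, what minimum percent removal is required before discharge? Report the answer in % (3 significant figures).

97.1 %

3030 L/s = 3.03 m³/s.
1.2 µg/L = 0.0012 mg/L.
40 µg/L = 0.04 mg/L.
Mass balance: 0.04·4.23 = 1.2·Cₑ + 3.03·0.0012.
Cₑ = (0.1692 − 0.003636) / 1.2 = 0.138 mg/L.
Required removal = 1 − 0.138/4.81 = 97.13 %.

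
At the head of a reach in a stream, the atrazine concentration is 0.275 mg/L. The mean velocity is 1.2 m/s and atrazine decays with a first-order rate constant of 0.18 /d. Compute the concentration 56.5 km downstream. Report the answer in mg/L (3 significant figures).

0.249 mg/L

Travel time t = 56.5 km / 1.2 m/s = 5.65e+04/1.2 = 4.708e+04 s = 0.5449 d.
First-order decay: C = 0.275·exp(−0.18·0.5449) = 0.275·0.9066 = 0.2493 mg/L.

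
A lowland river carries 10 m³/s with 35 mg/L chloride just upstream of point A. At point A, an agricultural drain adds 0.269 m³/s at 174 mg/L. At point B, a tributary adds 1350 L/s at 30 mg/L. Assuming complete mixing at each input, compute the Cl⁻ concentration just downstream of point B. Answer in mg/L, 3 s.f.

After input A: C = (10·35 + 0.269·174) / 10.27 = 38.64 mg/L.
1350 L/s = 1.35 m³/s.
After input B: C = (10.27·38.64 + 1.35·30) / 11.62 = 37.64 mg/L.

37.6 mg/L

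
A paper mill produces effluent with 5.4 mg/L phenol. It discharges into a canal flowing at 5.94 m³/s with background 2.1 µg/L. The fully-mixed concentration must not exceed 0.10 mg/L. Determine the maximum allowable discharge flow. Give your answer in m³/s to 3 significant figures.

0.110 m³/s

2.1 µg/L = 0.0021 mg/L.
Mass balance at complete mixing: C_std·(Q_w + Q_r) = Q_w·C_e + Q_r·C_b.
Rearranging, Q_w = Q_r·(C_std − C_b)/(C_e − C_std) = 5.94·(0.1 − 0.0021) / (5.4 − 0.1) = 0.1097 m³/s.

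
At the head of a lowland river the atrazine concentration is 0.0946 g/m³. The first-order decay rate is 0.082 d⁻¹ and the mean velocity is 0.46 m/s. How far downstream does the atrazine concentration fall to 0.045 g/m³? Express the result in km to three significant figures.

360 km

From C = C₀·e^(−kt), t = ln(C₀/C)/k = ln(0.0946/0.045)/0.082 = 0.743/0.082 = 9.061 d.
Distance = v·t = 0.46 m/s × 7.829e+05 s = 3.601e+05 m = 360.1 km.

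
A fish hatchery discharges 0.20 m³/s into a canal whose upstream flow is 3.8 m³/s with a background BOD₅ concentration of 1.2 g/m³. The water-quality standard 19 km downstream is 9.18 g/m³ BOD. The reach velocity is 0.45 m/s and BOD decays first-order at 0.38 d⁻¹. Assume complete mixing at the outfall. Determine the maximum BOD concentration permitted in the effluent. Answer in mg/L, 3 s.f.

198 mg/L

Travel time to the compliance point: t = 1.9e+04/0.45 = 4.222e+04 s = 0.4887 d; decay factor exp(−0.38·0.4887) = 0.8305.
So the concentration just after mixing may be at most 9.18/0.8305 = 11.05 mg/L.
Mass balance: 11.05·4 = 0.2·Cₑ + 3.8·1.2.
Cₑ = (44.21 − 4.56) / 0.2 = 198.3 mg/L.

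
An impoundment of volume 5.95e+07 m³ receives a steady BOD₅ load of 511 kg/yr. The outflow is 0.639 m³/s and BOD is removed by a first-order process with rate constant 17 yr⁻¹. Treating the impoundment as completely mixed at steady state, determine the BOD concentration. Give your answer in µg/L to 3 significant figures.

0.495 µg/L

Outflow Q = 0.639 m³/s × 3.156e+07 s/yr = 2.017e+07 m³/yr.
Steady-state CSTR mass balance: W = Q·C + k·V·C, so C = W/(Q + kV).
Q + kV = 2.017e+07 + 17·5.95e+07 = 1.032e+09 m³/yr.
C = 511/1.032e+09 = 4.953e-07 kg/m³ = 0.0004953 mg/L = 0.4953 µg/L.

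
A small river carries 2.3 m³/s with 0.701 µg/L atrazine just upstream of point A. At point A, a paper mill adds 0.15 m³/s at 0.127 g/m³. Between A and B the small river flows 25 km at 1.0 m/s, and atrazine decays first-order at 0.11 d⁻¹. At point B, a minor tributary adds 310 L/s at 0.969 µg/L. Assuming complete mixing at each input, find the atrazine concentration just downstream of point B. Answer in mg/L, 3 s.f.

0.701 µg/L = 0.000701 mg/L.
After input A: C = (2.3·0.000701 + 0.15·0.127) / 2.45 = 0.008434 mg/L.
Over the 25 km reach to input B (t = 2.5e+04 s = 0.2894 d), decay gives C = 0.008434·exp(−0.11·0.2894) = 0.008169 mg/L.
310 L/s = 0.31 m³/s.
0.969 µg/L = 0.000969 mg/L.
After input B: C = (2.45·0.008169 + 0.31·0.000969) / 2.76 = 0.007361 mg/L.

0.00736 mg/L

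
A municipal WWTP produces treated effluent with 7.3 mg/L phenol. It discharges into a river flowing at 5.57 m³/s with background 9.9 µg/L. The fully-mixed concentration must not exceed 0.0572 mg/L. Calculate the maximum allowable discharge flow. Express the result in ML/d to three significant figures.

3.14 ML/d

9.9 µg/L = 0.0099 mg/L.
Mass balance at complete mixing: C_std·(Q_w + Q_r) = Q_w·C_e + Q_r·C_b.
Rearranging, Q_w = Q_r·(C_std − C_b)/(C_e − C_std) = 5.57·(0.0572 − 0.0099) / (7.3 − 0.0572) = 0.03638 m³/s.
= 3.143 ML/d.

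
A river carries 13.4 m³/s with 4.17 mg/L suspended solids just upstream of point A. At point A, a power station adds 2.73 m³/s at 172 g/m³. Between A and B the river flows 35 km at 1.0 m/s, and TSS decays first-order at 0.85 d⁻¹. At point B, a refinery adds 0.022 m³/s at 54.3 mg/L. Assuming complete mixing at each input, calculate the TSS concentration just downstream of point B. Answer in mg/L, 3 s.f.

23.1 mg/L

After input A: C = (13.4·4.17 + 2.73·172) / 16.13 = 32.58 mg/L.
Over the 35 km reach to input B (t = 3.5e+04 s = 0.4051 d), decay gives C = 32.58·exp(−0.85·0.4051) = 23.09 mg/L.
After input B: C = (16.13·23.09 + 0.022·54.3) / 16.15 = 23.13 mg/L.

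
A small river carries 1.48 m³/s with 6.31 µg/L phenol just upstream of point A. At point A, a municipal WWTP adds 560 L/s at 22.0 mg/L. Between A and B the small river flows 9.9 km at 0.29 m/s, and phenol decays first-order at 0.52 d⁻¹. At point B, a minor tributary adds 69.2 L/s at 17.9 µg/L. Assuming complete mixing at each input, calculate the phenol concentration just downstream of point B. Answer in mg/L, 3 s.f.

4.76 mg/L

6.31 µg/L = 0.00631 mg/L.
560 L/s = 0.56 m³/s.
After input A: C = (1.48·0.00631 + 0.56·22) / 2.04 = 6.044 mg/L.
Over the 9.9 km reach to input B (t = 3.414e+04 s = 0.3951 d), decay gives C = 6.044·exp(−0.52·0.3951) = 4.921 mg/L.
69.2 L/s = 0.0692 m³/s.
17.9 µg/L = 0.0179 mg/L.
After input B: C = (2.04·4.921 + 0.0692·0.0179) / 2.109 = 4.76 mg/L.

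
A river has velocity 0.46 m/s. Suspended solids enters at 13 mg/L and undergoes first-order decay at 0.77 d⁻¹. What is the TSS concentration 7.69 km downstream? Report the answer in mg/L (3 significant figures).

11.2 mg/L

Travel time t = 7.69 km / 0.46 m/s = 7690/0.46 = 1.672e+04 s = 0.1935 d.
First-order decay: C = 13·exp(−0.77·0.1935) = 13·0.8616 = 11.2 mg/L.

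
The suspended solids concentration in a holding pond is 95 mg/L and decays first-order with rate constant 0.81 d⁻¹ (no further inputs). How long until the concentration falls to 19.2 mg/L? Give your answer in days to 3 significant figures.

t = ln(C₀/C)/k = ln(95/19.2)/0.81 = 1.599/0.81 = 1.974 d.

1.97 d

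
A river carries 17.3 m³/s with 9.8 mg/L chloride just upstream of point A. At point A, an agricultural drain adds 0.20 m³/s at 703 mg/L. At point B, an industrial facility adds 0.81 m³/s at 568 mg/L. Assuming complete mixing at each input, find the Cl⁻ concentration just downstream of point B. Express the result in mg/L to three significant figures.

42.1 mg/L

After input A: C = (17.3·9.8 + 0.2·703) / 17.5 = 17.72 mg/L.
After input B: C = (17.5·17.72 + 0.81·568) / 18.31 = 42.07 mg/L.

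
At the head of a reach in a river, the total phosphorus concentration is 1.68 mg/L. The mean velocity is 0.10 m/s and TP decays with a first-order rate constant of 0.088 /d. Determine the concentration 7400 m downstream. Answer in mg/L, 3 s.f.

1.56 mg/L

Travel time t = 7400 m / 0.10 m/s = 7400/0.10 = 7.4e+04 s = 0.8565 d.
First-order decay: C = 1.68·exp(−0.088·0.8565) = 1.68·0.9274 = 1.558 mg/L.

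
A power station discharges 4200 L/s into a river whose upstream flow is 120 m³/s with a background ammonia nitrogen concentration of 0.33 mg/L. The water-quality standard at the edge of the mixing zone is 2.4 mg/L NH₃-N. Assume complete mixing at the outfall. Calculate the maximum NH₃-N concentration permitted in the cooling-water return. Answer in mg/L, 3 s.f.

4200 L/s = 4.2 m³/s.
Mass balance: 2.4·124.2 = 4.2·Cₑ + 120·0.33.
Cₑ = (298.1 − 39.6) / 4.2 = 61.54 mg/L.

61.5 mg/L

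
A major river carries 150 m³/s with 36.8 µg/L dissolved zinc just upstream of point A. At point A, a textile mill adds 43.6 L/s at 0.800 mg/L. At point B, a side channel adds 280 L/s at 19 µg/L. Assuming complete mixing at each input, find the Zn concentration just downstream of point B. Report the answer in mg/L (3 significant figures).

0.0370 mg/L

36.8 µg/L = 0.0368 mg/L.
43.6 L/s = 0.0436 m³/s.
After input A: C = (150·0.0368 + 0.0436·0.8) / 150 = 0.03702 mg/L.
280 L/s = 0.28 m³/s.
19 µg/L = 0.019 mg/L.
After input B: C = (150·0.03702 + 0.28·0.019) / 150.3 = 0.03699 mg/L.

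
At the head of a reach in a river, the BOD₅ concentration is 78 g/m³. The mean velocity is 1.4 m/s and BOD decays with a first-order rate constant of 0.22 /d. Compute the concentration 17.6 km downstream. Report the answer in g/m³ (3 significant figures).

Travel time t = 17.6 km / 1.4 m/s = 1.76e+04/1.4 = 1.257e+04 s = 0.1455 d.
First-order decay: C = 78·exp(−0.22·0.1455) = 78·0.9685 = 75.54 g/m³.

75.5 g/m³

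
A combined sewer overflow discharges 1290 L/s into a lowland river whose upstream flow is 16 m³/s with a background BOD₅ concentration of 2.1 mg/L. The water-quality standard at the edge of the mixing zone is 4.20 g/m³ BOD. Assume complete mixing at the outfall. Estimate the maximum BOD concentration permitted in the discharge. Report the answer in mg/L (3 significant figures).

1290 L/s = 1.29 m³/s.
Mass balance: 4.2·17.29 = 1.29·Cₑ + 16·2.1.
Cₑ = (72.62 − 33.6) / 1.29 = 30.25 mg/L.

30.2 mg/L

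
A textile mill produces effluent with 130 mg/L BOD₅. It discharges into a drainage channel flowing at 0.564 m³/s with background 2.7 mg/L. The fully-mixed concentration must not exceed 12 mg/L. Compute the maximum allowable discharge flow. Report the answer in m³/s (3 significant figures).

Mass balance at complete mixing: C_std·(Q_w + Q_r) = Q_w·C_e + Q_r·C_b.
Rearranging, Q_w = Q_r·(C_std − C_b)/(C_e − C_std) = 0.564·(12 − 2.7) / (130 − 12) = 0.04445 m³/s.

0.0445 m³/s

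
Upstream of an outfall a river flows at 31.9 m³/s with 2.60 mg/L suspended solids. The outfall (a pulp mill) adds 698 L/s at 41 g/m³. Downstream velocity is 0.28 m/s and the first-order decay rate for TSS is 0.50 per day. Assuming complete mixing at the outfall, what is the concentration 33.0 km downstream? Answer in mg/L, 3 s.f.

698 L/s = 0.698 m³/s.
After complete mixing, C₀ = (0.698·41 + 31.9·2.6) / 32.6 = 3.422 mg/L.
Travel time t = 3.3e+04 m / 0.28 m/s = 1.179e+05 s = 1.364 d.
C = 3.422·exp(−0.50·1.364) = 3.422·0.5056 = 1.73 mg/L.

1.73 mg/L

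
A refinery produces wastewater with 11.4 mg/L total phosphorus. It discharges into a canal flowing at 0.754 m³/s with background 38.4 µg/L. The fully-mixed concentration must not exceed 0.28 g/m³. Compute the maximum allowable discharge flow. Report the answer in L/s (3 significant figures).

38.4 µg/L = 0.0384 mg/L.
Mass balance at complete mixing: C_std·(Q_w + Q_r) = Q_w·C_e + Q_r·C_b.
Rearranging, Q_w = Q_r·(C_std − C_b)/(C_e − C_std) = 0.754·(0.28 − 0.0384) / (11.4 − 0.28) = 0.01638 m³/s.
= 16.38 L/s.

16.4 L/s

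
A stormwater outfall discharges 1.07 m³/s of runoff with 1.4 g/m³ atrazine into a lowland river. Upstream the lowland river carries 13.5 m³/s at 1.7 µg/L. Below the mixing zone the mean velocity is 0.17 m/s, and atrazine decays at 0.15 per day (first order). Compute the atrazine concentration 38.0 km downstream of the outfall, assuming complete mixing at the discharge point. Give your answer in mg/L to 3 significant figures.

1.7 µg/L = 0.0017 mg/L.
After complete mixing, C₀ = (1.07·1.4 + 13.5·0.0017) / 14.57 = 0.1044 mg/L.
Travel time t = 3.8e+04 m / 0.17 m/s = 2.235e+05 s = 2.587 d.
C = 0.1044·exp(−0.15·2.587) = 0.1044·0.6784 = 0.07081 mg/L.

0.0708 mg/L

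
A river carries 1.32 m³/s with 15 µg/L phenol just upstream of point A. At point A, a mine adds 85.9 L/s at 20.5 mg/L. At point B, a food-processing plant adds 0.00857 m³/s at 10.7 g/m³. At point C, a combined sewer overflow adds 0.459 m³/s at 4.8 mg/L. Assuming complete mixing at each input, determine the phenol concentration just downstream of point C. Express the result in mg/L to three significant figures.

2.18 mg/L

15 µg/L = 0.015 mg/L.
85.9 L/s = 0.0859 m³/s.
After input A: C = (1.32·0.015 + 0.0859·20.5) / 1.406 = 1.267 mg/L.
After input B: C = (1.406·1.267 + 0.00857·10.7) / 1.414 = 1.324 mg/L.
After input C: C = (1.414·1.324 + 0.459·4.8) / 1.873 = 2.175 mg/L.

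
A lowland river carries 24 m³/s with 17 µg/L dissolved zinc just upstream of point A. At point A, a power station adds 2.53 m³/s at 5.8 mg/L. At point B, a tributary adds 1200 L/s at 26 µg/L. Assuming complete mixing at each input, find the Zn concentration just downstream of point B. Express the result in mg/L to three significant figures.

0.545 mg/L

17 µg/L = 0.017 mg/L.
After input A: C = (24·0.017 + 2.53·5.8) / 26.53 = 0.5685 mg/L.
1200 L/s = 1.2 m³/s.
26 µg/L = 0.026 mg/L.
After input B: C = (26.53·0.5685 + 1.2·0.026) / 27.73 = 0.545 mg/L.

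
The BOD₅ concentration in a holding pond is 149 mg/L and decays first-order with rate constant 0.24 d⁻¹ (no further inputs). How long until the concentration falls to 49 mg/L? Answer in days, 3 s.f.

4.63 d

t = ln(C₀/C)/k = ln(149/49)/0.24 = 1.112/0.24 = 4.634 d.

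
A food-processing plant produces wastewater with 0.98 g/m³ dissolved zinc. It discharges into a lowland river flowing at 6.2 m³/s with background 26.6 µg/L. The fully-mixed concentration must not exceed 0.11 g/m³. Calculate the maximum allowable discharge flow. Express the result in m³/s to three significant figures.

0.594 m³/s

26.6 µg/L = 0.0266 mg/L.
Mass balance at complete mixing: C_std·(Q_w + Q_r) = Q_w·C_e + Q_r·C_b.
Rearranging, Q_w = Q_r·(C_std − C_b)/(C_e − C_std) = 6.2·(0.11 − 0.0266) / (0.98 − 0.11) = 0.5943 m³/s.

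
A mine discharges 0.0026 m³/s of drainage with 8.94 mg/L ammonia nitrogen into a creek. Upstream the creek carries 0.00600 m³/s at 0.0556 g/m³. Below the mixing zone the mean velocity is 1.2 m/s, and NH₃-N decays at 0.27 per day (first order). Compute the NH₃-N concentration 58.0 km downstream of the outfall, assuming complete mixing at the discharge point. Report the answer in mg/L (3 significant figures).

2.36 mg/L

After complete mixing, C₀ = (0.0026·8.94 + 0.006·0.0556) / 0.0086 = 2.742 mg/L.
Travel time t = 5.8e+04 m / 1.2 m/s = 4.833e+04 s = 0.5594 d.
C = 2.742·exp(−0.27·0.5594) = 2.742·0.8598 = 2.357 mg/L.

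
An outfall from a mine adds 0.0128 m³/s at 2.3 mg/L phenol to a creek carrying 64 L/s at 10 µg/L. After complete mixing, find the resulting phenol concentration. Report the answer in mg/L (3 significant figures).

0.392 mg/L

64 L/s = 0.064 m³/s.
10 µg/L = 0.01 mg/L.
Flow-weighted mixing gives C = (0.0128·2.3 + 0.064·0.01) / (0.0128 + 0.064) = 0.03008/0.0768 = 0.3917 mg/L.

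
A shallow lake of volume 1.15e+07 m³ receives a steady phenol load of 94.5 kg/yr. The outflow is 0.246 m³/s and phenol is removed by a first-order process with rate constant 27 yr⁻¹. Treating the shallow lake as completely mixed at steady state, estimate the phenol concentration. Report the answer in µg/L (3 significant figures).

Outflow Q = 0.246 m³/s × 3.156e+07 s/yr = 7.763e+06 m³/yr.
Steady-state CSTR mass balance: W = Q·C + k·V·C, so C = W/(Q + kV).
Q + kV = 7.763e+06 + 27·1.15e+07 = 3.183e+08 m³/yr.
C = 94.5/3.183e+08 = 2.969e-07 kg/m³ = 0.0002969 mg/L = 0.2969 µg/L.

0.297 µg/L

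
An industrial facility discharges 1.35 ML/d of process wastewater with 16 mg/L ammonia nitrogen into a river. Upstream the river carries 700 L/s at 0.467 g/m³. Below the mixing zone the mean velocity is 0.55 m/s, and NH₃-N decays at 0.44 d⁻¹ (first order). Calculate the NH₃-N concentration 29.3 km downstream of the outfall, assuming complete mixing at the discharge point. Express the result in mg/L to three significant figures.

1.35 ML/d = 0.01562 m³/s.
700 L/s = 0.7 m³/s.
After complete mixing, C₀ = (0.01562·16 + 0.7·0.467) / 0.7156 = 0.8061 mg/L.
Travel time t = 2.93e+04 m / 0.55 m/s = 5.327e+04 s = 0.6166 d.
C = 0.8061·exp(−0.44·0.6166) = 0.8061·0.7624 = 0.6146 mg/L.

0.615 mg/L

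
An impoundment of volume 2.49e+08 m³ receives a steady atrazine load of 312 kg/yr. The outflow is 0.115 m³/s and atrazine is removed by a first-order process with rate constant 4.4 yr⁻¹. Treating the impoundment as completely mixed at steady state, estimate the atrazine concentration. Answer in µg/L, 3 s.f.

0.284 µg/L

Outflow Q = 0.115 m³/s × 3.156e+07 s/yr = 3.629e+06 m³/yr.
Steady-state CSTR mass balance: W = Q·C + k·V·C, so C = W/(Q + kV).
Q + kV = 3.629e+06 + 4.4·2.49e+08 = 1.099e+09 m³/yr.
C = 312/1.099e+09 = 2.838e-07 kg/m³ = 0.0002838 mg/L = 0.2838 µg/L.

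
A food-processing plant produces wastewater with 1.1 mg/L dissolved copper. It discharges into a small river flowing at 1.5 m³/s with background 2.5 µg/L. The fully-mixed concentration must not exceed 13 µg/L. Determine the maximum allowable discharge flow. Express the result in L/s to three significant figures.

14.5 L/s

2.5 µg/L = 0.0025 mg/L.
13 µg/L = 0.013 mg/L.
Mass balance at complete mixing: C_std·(Q_w + Q_r) = Q_w·C_e + Q_r·C_b.
Rearranging, Q_w = Q_r·(C_std − C_b)/(C_e − C_std) = 1.5·(0.013 − 0.0025) / (1.1 − 0.013) = 0.01449 m³/s.
= 14.49 L/s.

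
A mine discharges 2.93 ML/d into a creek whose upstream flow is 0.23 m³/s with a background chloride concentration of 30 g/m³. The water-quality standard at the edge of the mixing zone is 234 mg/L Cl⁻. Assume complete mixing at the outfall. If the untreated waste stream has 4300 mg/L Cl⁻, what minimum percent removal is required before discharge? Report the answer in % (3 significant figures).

62.4 %

2.93 ML/d = 0.03391 m³/s.
Mass balance: 234·0.2639 = 0.03391·Cₑ + 0.23·30.
Cₑ = (61.76 − 6.9) / 0.03391 = 1618 mg/L.
Required removal = 1 − 1618/4300 = 62.38 %.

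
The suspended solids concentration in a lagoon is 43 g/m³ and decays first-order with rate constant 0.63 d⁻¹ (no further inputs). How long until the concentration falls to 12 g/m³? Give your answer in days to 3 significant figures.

2.03 d

t = ln(C₀/C)/k = ln(43/12)/0.63 = 1.276/0.63 = 2.026 d.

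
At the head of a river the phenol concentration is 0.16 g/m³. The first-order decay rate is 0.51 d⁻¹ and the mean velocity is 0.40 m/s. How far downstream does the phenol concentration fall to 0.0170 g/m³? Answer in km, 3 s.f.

152 km

From C = C₀·e^(−kt), t = ln(C₀/C)/k = ln(0.16/0.0170)/0.51 = 2.242/0.51 = 4.396 d.
Distance = v·t = 0.40 m/s × 3.798e+05 s = 1.519e+05 m = 151.9 km.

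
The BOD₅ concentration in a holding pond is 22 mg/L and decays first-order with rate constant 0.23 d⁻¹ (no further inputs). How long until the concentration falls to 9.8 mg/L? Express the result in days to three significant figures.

3.52 d

t = ln(C₀/C)/k = ln(22/9.8)/0.23 = 0.8087/0.23 = 3.516 d.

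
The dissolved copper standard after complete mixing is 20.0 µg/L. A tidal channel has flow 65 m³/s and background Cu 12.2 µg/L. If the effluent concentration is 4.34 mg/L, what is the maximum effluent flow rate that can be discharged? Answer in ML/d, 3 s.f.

10.1 ML/d

12.2 µg/L = 0.0122 mg/L.
20.0 µg/L = 0.02 mg/L.
Mass balance at complete mixing: C_std·(Q_w + Q_r) = Q_w·C_e + Q_r·C_b.
Rearranging, Q_w = Q_r·(C_std − C_b)/(C_e − C_std) = 65·(0.02 − 0.0122) / (4.34 − 0.02) = 0.1174 m³/s.
= 10.14 ML/d.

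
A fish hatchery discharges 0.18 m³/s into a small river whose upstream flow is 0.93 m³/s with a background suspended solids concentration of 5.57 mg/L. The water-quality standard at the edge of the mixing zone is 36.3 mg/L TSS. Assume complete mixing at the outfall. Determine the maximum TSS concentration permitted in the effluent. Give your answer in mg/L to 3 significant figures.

Mass balance: 36.3·1.11 = 0.18·Cₑ + 0.93·5.57.
Cₑ = (40.29 − 5.18) / 0.18 = 195.1 mg/L.

195 mg/L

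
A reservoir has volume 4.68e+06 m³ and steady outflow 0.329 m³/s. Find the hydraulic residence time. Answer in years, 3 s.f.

Q = 0.329 m³/s × 3.156e+07 s/yr = 1.038e+07 m³/yr.
Hydraulic residence time τ = V/Q = 4.68e+06/1.038e+07 = 0.4508 yr.

0.451 yr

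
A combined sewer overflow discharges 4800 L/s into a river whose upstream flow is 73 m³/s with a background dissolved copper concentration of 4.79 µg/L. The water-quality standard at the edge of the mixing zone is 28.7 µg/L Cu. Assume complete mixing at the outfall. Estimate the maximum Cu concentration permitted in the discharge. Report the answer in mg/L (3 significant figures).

0.392 mg/L

4800 L/s = 4.8 m³/s.
4.79 µg/L = 0.00479 mg/L.
28.7 µg/L = 0.0287 mg/L.
Mass balance: 0.0287·77.8 = 4.8·Cₑ + 73·0.00479.
Cₑ = (2.233 − 0.3497) / 4.8 = 0.3923 mg/L.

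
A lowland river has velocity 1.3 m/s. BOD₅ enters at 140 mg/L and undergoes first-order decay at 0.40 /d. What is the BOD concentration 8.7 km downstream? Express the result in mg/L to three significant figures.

136 mg/L

Travel time t = 8.7 km / 1.3 m/s = 8700/1.3 = 6692 s = 0.07746 d.
First-order decay: C = 140·exp(−0.40·0.07746) = 140·0.9695 = 135.7 mg/L.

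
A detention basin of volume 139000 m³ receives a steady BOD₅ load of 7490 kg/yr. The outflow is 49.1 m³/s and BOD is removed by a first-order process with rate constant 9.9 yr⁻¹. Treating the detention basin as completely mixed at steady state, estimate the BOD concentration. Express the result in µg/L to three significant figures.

4.83 µg/L

Outflow Q = 49.1 m³/s × 3.156e+07 s/yr = 1.549e+09 m³/yr.
Steady-state CSTR mass balance: W = Q·C + k·V·C, so C = W/(Q + kV).
Q + kV = 1.549e+09 + 9.9·139000 = 1.551e+09 m³/yr.
C = 7490/1.551e+09 = 4.83e-06 kg/m³ = 0.00483 mg/L = 4.83 µg/L.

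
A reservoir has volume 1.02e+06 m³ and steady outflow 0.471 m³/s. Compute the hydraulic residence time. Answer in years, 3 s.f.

0.0686 yr

Q = 0.471 m³/s × 3.156e+07 s/yr = 1.486e+07 m³/yr.
Hydraulic residence time τ = V/Q = 1.02e+06/1.486e+07 = 0.06862 yr.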